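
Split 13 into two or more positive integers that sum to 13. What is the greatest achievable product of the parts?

108

Fill f[k] for k=2..13: at each k try every first piece i and multiply by the better of (k−i) uncut or f[k−i].
f[2] = 1·max(1,0) = 1·1 = 1
f[3] = max(1·2, 2·1) = 2
f[4] = max(1·3, 2·2, 3·1) = 4
f[5] = max(1·4, 2·3, 3·2, 4·1) = 6
f[6] = max(1·6, 2·4, 3·3, 4·2, 5·1) = 9
f[7] = max(1·9, 2·6, 3·4, 4·3, 5·2, 6·1) = 12
f[8] = max(1·12, 2·9, 3·6, …, 6·2, 7·1) = 18
f[9] = max(1·18, 2·12, 3·9, …, 7·2, 8·1) = 27
f[10] = max(1·27, 2·18, 3·12, …, 8·2, 9·1) = 36
f[11] = max(1·36, 2·27, 3·18, …, 9·2, 10·1) = 54
f[12] = max(1·54, 2·36, 3·27, …, 10·2, 11·1) = 81
f[13] = max(1·81, 2·54, 3·36, …, 11·2, 12·1) = 108
One optimal split: 3 + 3 + 3 + 2 + 2; product 3·3·3·2·2 = 108.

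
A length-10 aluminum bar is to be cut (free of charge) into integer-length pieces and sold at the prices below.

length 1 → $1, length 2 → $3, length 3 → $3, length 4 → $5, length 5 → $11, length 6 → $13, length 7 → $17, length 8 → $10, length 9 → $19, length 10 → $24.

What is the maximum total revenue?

24

Consider every possible first cut. r[k] is the best of p[i]+r[k−i] over all sellable i≤k.
r[1] = 1
r[2] = max(1+1, 3+0) = 3
r[3] = max(1+3, 3+1, 3+0) = 4
r[4] = max(1+4, 3+3, 3+1, 5+0) = 6
r[5] = max(1+6, 3+4, 3+3, 5+1, 11+0) = 11
r[6] = max(1+11, 3+6, 3+4, 5+3, 11+1, 13+0) = 13
r[7] = max(1+13, 3+11, 3+6, …, 13+1, 17+0) = 17
r[8] = max(1+17, 3+13, 3+11, …, 17+1, 10+0) = 18
r[9] = max(1+18, 3+17, 3+13, …, 10+1, 19+0) = 20
r[10] = max(1+20, 3+18, 3+17, …, 19+1, 24+0) = 24
Best is to sell the whole 10-cm piece uncut for $24.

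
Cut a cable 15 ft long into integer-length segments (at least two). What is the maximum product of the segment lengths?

Define m[k] = max over 1≤i<k of i · max(k−i, m[k−i]); the inner max lets the remainder stay uncut if that's better.
m[2] = 1×max(1,0) = 1×1 = 1
m[3] = 1×max(2,1) = 1×2 = 2
m[4] = 2×max(2,1) = 2×2 = 4
m[5] = 2×max(3,2) = 2×3 = 6
m[6] = 3×max(3,2) = 3×3 = 9
m[7] = 2×max(5,6) = 2×6 = 12
m[8] = 2×max(6,9) = 2×9 = 18
m[9] = 3×max(6,9) = 3×9 = 27
m[10] = 2×max(8,18) = 2×18 = 36
m[11] = 2×max(9,27) = 2×27 = 54
m[12] = 3×max(9,27) = 3×27 = 81
m[13] = 2×max(11,54) = 2×54 = 108
m[14] = 2×max(12,81) = 2×81 = 162
m[15] = 3×max(12,81) = 3×81 = 243
One optimal split: 3 + 3 + 3 + 3 + 3; product 3×3×3×3×3 = 243.

243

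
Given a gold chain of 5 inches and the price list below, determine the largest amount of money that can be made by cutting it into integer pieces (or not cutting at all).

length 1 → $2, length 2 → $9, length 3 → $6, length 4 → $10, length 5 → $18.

Consider every possible first cut. R[k] is the best of p[i]+R[k−i] over all sellable i≤k.
R[1] = 2
R[2] = max(2+2, 9+0) = 9
R[3] = max(2+9, 9+2, 6+0) = 11
R[4] = max(2+11, 9+9, 6+2, 10+0) = 18
R[5] = max(2+18, 9+11, 6+9, 10+2, 18+0) = 20
One optimal cutting: 2 + 2 + 1 → $9 + $9 + $2 = $20.

20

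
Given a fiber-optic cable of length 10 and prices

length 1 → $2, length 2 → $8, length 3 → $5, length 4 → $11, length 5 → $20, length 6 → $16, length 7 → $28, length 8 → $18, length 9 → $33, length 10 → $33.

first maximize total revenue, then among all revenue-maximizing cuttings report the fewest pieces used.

Consider every possible first cut. r[k] is the best of p[i]+r[k−i] over all sellable i≤k.
r[1] = 2
r[2] = max(2+2, 8+0) = 8
r[3] = max(2+8, 8+2, 5+0) = 10
r[4] = max(2+10, 8+8, 5+2, 11+0) = 16
r[5] = max(2+16, 8+10, 5+8, 11+2, 20+0) = 20
r[6] = max(2+20, 8+16, 5+10, 11+8, 20+2, 16+0) = 24
r[7] = max(2+24, 8+20, 5+16, …, 16+2, 28+0) = 28
r[8] = max(2+28, 8+24, 5+20, …, 28+2, 18+0) = 32
r[9] = max(2+32, 8+28, 5+24, …, 18+2, 33+0) = 36
r[10] = max(2+36, 8+32, 5+28, …, 33+2, 33+0) = 40
Maximum revenue is $40.
Now minimize piece count subject to staying optimal: for each k, pieces[k] = 1 + min over i with p[i]+r[k−i]=r[k] of pieces[k−i].
pieces[7] = 1
pieces[8] = 4
pieces[9] = 2
pieces[10] = 2

2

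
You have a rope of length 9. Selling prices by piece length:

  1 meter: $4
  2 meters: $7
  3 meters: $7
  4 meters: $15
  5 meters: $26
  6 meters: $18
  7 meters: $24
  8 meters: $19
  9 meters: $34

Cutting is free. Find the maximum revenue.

Build r[k] bottom-up: r[k] = max over allowed piece i of (p[i] + r[k−i]).
r[1] = 4
r[2] = 8  (first piece 1, then r[1]=4)
r[3] = 12  (first piece 1, then r[2]=8)
r[4] = 16  (first piece 1, then r[3]=12)
r[5] = 26
r[6] = 30  (first piece 1, then r[5]=26)
r[7] = 34  (first piece 1, then r[6]=30)
r[8] = 38  (first piece 1, then r[7]=34)
r[9] = 42  (first piece 1, then r[8]=38)
One optimal cutting: 5 + 1 + 1 + 1 + 1 → $26 + $4 + $4 + $4 + $4 = $42.

42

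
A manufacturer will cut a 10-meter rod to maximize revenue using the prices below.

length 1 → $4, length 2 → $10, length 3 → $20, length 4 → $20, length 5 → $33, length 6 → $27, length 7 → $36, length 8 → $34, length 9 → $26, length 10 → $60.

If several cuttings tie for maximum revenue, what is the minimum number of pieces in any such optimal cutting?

2

Consider every possible first cut. r[k] is the best of p[i]+r[k−i] over all sellable i≤k.
r[1] = 4
r[2] = max(4+4, 10+0) = 10
r[3] = max(4+10, 10+4, 20+0) = 20
r[4] = max(4+20, 10+10, 20+4, 20+0) = 24
r[5] = max(4+24, 10+20, 20+10, 20+4, 33+0) = 33
r[6] = max(4+33, 10+24, 20+20, 20+10, 33+4, 27+0) = 40
r[7] = max(4+40, 10+33, 20+24, …, 27+4, 36+0) = 44
r[8] = max(4+44, 10+40, 20+33, …, 36+4, 34+0) = 53
r[9] = max(4+53, 10+44, 20+40, …, 34+4, 26+0) = 60
r[10] = max(4+60, 10+53, 20+44, …, 26+4, 60+0) = 66
Maximum revenue is $66.
Now minimize piece count subject to staying optimal: for each k, pieces[k] = 1 + min over i with p[i]+r[k−i]=r[k] of pieces[k−i].
pieces[7] = 3
pieces[8] = 2
pieces[9] = 3
pieces[10] = 2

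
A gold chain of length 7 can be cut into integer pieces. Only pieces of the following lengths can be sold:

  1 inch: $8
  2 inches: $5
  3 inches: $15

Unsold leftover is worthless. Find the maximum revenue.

Let r[k] be the best obtainable value from length k. For each k, try every first piece i and keep the best of price[i] + r[k−i].
r[1] = 8
r[2] = 16  (first piece 1, then r[1]=8)
r[3] = 24  (first piece 1, then r[2]=16)
r[4] = 32  (first piece 1, then r[3]=24)
r[5] = 40  (first piece 1, then r[4]=32)
r[6] = 48  (first piece 1, then r[5]=40)
r[7] = 56  (first piece 1, then r[6]=48)
One optimal cutting: 1 + 1 + 1 + 1 + 1 + 1 + 1 → $56.

56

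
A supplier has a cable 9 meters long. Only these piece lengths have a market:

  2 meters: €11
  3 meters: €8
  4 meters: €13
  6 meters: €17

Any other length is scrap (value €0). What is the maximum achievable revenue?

44

Consider every possible first cut. f[k] is the best of p[i]+f[k−i] over all sellable i≤k.
f[1] = 0
f[2] = 11
f[3] = 11
f[4] = 22  (first piece 2, then f[2]=11)
f[5] = 22
f[6] = 33  (first piece 2, then f[4]=22)
f[7] = 33
f[8] = 44  (first piece 2, then f[6]=33)
f[9] = 44
One optimal cutting: pieces 2 + 2 + 2 + 2 with 1 meter of scrap → €44.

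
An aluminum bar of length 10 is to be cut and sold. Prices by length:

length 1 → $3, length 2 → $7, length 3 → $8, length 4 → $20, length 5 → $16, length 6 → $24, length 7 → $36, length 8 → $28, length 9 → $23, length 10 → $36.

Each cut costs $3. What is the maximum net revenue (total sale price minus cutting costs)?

41

Build v[k] bottom-up: v[k] = max over allowed piece i of (p[i] + v[k−i]) − 3 per cut.
v[1] = 3
v[2] = 7
v[3] = 8
v[4] = 20
v[5] = 20  (first piece 1, then v[4]=20)
v[6] = 24  (first piece 2, then v[4]=20)
v[7] = 36
v[8] = 37  (first piece 4, then v[4]=20)
v[9] = 40  (first piece 2, then v[7]=36)
v[10] = 41  (first piece 2, then v[8]=37)
One optimal plan: pieces 4 + 4 + 2 (2 cuts) → $47 − $6 = $41.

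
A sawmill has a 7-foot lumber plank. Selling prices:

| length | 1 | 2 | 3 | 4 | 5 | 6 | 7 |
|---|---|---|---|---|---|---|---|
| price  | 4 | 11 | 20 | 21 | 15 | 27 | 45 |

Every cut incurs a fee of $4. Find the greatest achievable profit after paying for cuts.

Build v[k] bottom-up: v[k] = max over allowed piece i of (p[i] + v[k−i]) − 4 per cut.
v[1] = 4
v[2] = 11
v[3] = 20
v[4] = 21
v[5] = 27  (first piece 2, then v[3]=20)
v[6] = 36  (first piece 3, then v[3]=20)
v[7] = 45
Best is to make no cuts and sell whole for $45.

45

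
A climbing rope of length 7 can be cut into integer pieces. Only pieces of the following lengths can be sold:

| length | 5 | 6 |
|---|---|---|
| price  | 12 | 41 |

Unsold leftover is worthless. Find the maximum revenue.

41

Build r[k] bottom-up: r[k] = max over allowed piece i of (p[i] + r[k−i]).
r[1] = 0
r[2] = 0
r[3] = 0
r[4] = 0
r[5] = 12
r[6] = 41
r[7] = 41
One optimal cutting: pieces 6 with 1 meter of scrap → €41.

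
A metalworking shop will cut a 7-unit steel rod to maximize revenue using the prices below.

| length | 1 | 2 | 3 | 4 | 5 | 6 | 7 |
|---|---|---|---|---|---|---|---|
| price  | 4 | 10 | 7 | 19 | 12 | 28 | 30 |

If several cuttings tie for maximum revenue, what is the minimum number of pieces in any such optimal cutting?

4

Consider every possible first cut. r[k] is the best of p[i]+r[k−i] over all sellable i≤k.
r[1] = 4
r[2] = max(4+4, 10+0) = 10
r[3] = max(4+10, 10+4, 7+0) = 14
r[4] = max(4+14, 10+10, 7+4, 19+0) = 20
r[5] = max(4+20, 10+14, 7+10, 19+4, 12+0) = 24
r[6] = max(4+24, 10+20, 7+14, 19+10, 12+4, 28+0) = 30
r[7] = max(4+30, 10+24, 7+20, …, 28+4, 30+0) = 34
Maximum revenue is $34.
Now minimize piece count subject to staying optimal: for each k, pieces[k] = 1 + min over i with p[i]+r[k−i]=r[k] of pieces[k−i].
pieces[4] = 2
pieces[5] = 3
pieces[6] = 3
pieces[7] = 4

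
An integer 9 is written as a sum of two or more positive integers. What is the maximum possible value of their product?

Define g[k] = max over 1≤i<k of i · max(k−i, g[k−i]); the inner max lets the remainder stay uncut if that's better.
Small cases: g[2]=1, g[3]=2, g[4]=4.
g[5] = 2*max(3,2) = 2*3 = 6
g[6] = 3*max(3,2) = 3*3 = 9
g[7] = 2*max(5,6) = 2*6 = 12
g[8] = 2*max(6,9) = 2*9 = 18
g[9] = 3*max(6,9) = 3*9 = 27
One optimal split: 3 + 3 + 3; product 3*3*3 = 27.

27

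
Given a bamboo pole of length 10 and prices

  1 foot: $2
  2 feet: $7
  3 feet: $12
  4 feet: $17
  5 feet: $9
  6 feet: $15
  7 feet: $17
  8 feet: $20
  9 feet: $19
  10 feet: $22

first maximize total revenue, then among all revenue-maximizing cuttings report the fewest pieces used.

3

Build r[k] bottom-up: r[k] = max over allowed piece i of (p[i] + r[k−i]).
r[1] = 2
r[2] = max(2+2, 7+0) = 7
r[3] = max(2+7, 7+2, 12+0) = 12
r[4] = max(2+12, 7+7, 12+2, 17+0) = 17
r[5] = max(2+17, 7+12, 12+7, 17+2, 9+0) = 19
r[6] = max(2+19, 7+17, 12+12, 17+7, 9+2, 15+0) = 24
r[7] = max(2+24, 7+19, 12+17, …, 15+2, 17+0) = 29
r[8] = max(2+29, 7+24, 12+19, …, 17+2, 20+0) = 34
r[9] = max(2+34, 7+29, 12+24, …, 20+2, 19+0) = 36
r[10] = max(2+36, 7+34, 12+29, …, 19+2, 22+0) = 41
Maximum revenue is $41.
Now minimize piece count subject to staying optimal: for each k, pieces[k] = 1 + min over i with p[i]+r[k−i]=r[k] of pieces[k−i].
pieces[7] = 2
pieces[8] = 2
pieces[9] = 3
pieces[10] = 3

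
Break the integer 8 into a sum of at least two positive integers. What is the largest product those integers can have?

18

Fill prod[k] for k=2..8: at each k try every first piece i and multiply by the better of (k−i) uncut or prod[k−i].
prod[2] = 1·max(1,0) = 1·1 = 1
prod[3] = 1·max(2,1) = 1·2 = 2
prod[4] = 2·max(2,1) = 2·2 = 4
prod[5] = 2·max(3,2) = 2·3 = 6
prod[6] = 3·max(3,2) = 3·3 = 9
prod[7] = 2·max(5,6) = 2·6 = 12
prod[8] = 2·max(6,9) = 2·9 = 18
One optimal split: 3 + 3 + 2; product 3·3·2 = 18.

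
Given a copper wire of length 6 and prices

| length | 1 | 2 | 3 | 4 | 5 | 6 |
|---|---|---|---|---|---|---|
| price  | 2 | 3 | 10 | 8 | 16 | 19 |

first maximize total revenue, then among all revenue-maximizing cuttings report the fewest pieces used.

Let r[k] be the best obtainable value from length k. For each k, try every first piece i and keep the best of price[i] + r[k−i].
r[1] = 2
r[2] = 4  (first piece 1, then r[1]=2)
r[3] = 10
r[4] = 12  (first piece 1, then r[3]=10)
r[5] = 16
r[6] = 20  (first piece 3, then r[3]=10)
Maximum revenue is €20.
Now minimize piece count subject to staying optimal: for each k, pieces[k] = 1 + min over i with p[i]+r[k−i]=r[k] of pieces[k−i].
pieces[3] = 1
pieces[4] = 2
pieces[5] = 1
pieces[6] = 2

2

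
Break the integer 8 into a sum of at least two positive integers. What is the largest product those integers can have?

Fill prod[k] for k=2..8: at each k try every first piece i and multiply by the better of (k−i) uncut or prod[k−i].
Small cases: prod[2]=1.
prod[3] = 1×max(2,1) = 1×2 = 2
prod[4] = 2×max(2,1) = 2×2 = 4
prod[5] = 2×max(3,2) = 2×3 = 6
prod[6] = 3×max(3,2) = 3×3 = 9
prod[7] = 2×max(5,6) = 2×6 = 12
prod[8] = 2×max(6,9) = 2×9 = 18
One optimal split: 3 + 3 + 2; product 3×3×2 = 18.

18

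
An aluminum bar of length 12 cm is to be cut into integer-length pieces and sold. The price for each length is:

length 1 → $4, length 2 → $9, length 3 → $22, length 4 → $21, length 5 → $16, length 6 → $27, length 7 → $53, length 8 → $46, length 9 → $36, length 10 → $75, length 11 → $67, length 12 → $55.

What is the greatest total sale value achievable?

Let best[k] be the best obtainable value from length k. For each k, try every first piece i and keep the best of price[i] + best[k−i].
best[1] = 4
best[2] = max(4+4, 9+0) = 9
best[3] = max(4+9, 9+4, 22+0) = 22
best[4] = max(4+22, 9+9, 22+4, 21+0) = 26
best[5] = max(4+26, 9+22, 22+9, 21+4, 16+0) = 31
best[6] = max(4+31, 9+26, 22+22, 21+9, 16+4, 27+0) = 44
best[7] = max(4+44, 9+31, 22+26, …, 27+4, 53+0) = 53
best[8] = max(4+53, 9+44, 22+31, …, 53+4, 46+0) = 57
best[9] = max(4+57, 9+53, 22+44, …, 46+4, 36+0) = 66
best[10] = max(4+66, 9+57, 22+53, …, 36+4, 75+0) = 75
best[11] = max(4+75, 9+66, 22+57, …, 75+4, 67+0) = 79
best[12] = max(4+79, 9+75, 22+66, …, 67+4, 55+0) = 88
One optimal cutting: 3 + 3 + 3 + 3 → $22 + $22 + $22 + $22 = $88.

88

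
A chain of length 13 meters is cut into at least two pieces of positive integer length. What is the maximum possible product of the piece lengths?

Fill m[k] for k=2..13: at each k try every first piece i and multiply by the better of (k−i) uncut or m[k−i].
Small cases: m[2]=1, m[3]=2, m[4]=4, m[5]=6, m[6]=9.
m[7] = max(1·9, 2·6, 3·4, 4·3, 5·2, 6·1) = 12
m[8] = max(1·12, 2·9, 3·6, …, 6·2, 7·1) = 18
m[9] = max(1·18, 2·12, 3·9, …, 7·2, 8·1) = 27
m[10] = max(1·27, 2·18, 3·12, …, 8·2, 9·1) = 36
m[11] = max(1·36, 2·27, 3·18, …, 9·2, 10·1) = 54
m[12] = max(1·54, 2·36, 3·27, …, 10·2, 11·1) = 81
m[13] = max(1·81, 2·54, 3·36, …, 11·2, 12·1) = 108
One optimal split: 3 + 3 + 3 + 2 + 2; product 3·3·3·2·2 = 108.

108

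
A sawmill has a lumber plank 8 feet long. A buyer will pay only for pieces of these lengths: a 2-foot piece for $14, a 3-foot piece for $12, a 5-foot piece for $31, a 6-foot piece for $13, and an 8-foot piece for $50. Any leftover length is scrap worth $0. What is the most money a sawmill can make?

56

Build r[k] bottom-up: r[k] = max over allowed piece i of (p[i] + r[k−i]).
r[1] = 0
r[2] = 14
r[3] = max(14+0, 12+0) = 14
r[4] = max(14+14, 12+0) = 28
r[5] = max(14+14, 12+14, 31+0) = 31
r[6] = max(14+28, 12+14, 31+0, 13+0) = 42
r[7] = max(14+31, 12+28, 31+14, 13+0) = 45
r[8] = max(14+42, 12+31, 31+14, 13+14, 50+0) = 56
One optimal cutting: 2 + 2 + 2 + 2 → $56.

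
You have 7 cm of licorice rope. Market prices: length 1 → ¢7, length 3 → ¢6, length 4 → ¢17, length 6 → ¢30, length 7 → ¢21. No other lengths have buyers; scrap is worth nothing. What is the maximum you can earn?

Consider every possible first cut. r[k] is the best of p[i]+r[k−i] over all sellable i≤k.
r[1] = 7
r[2] = 14  (first piece 1, then r[1]=7)
r[3] = max(7+14, 6+0) = 21
r[4] = max(7+21, 6+7, 17+0) = 28
r[5] = max(7+28, 6+14, 17+7) = 35
r[6] = max(7+35, 6+21, 17+14, 30+0) = 42
r[7] = max(7+42, 6+28, 17+21, 30+7, 21+0) = 49
One optimal cutting: 1 + 1 + 1 + 1 + 1 + 1 + 1 → ¢49.

49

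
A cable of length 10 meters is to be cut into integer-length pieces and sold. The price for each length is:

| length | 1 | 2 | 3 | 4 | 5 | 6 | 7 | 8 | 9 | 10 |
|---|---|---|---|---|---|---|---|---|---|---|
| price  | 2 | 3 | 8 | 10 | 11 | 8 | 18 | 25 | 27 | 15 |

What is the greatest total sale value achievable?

29

Build best[k] bottom-up: best[k] = max over allowed piece i of (p[i] + best[k−i]).
best[1] = 2
best[2] = max(2+2, 3+0) = 4
best[3] = max(2+4, 3+2, 8+0) = 8
best[4] = max(2+8, 3+4, 8+2, 10+0) = 10
best[5] = max(2+10, 3+8, 8+4, 10+2, 11+0) = 12
best[6] = max(2+12, 3+10, 8+8, 10+4, 11+2, 8+0) = 16
best[7] = max(2+16, 3+12, 8+10, …, 8+2, 18+0) = 18
best[8] = max(2+18, 3+16, 8+12, …, 18+2, 25+0) = 25
best[9] = max(2+25, 3+18, 8+16, …, 25+2, 27+0) = 27
best[10] = max(2+27, 3+25, 8+18, …, 27+2, 15+0) = 29
One optimal cutting: 8 + 1 + 1 → €25 + €2 + €2 = €29.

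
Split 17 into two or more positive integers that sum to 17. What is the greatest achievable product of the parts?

Define m[k] = max over 1≤i<k of i · max(k−i, m[k−i]); the inner max lets the remainder stay uncut if that's better.
Small cases: m[2]=1, m[3]=2, m[4]=4, m[5]=6, m[6]=9, m[7]=12, m[8]=18, m[9]=27.
m[10] = 2·max(8,18) = 2·18 = 36
m[11] = 2·max(9,27) = 2·27 = 54
m[12] = 3·max(9,27) = 3·27 = 81
m[13] = 2·max(11,54) = 2·54 = 108
m[14] = 2·max(12,81) = 2·81 = 162
m[15] = 3·max(12,81) = 3·81 = 243
m[16] = 2·max(14,162) = 2·162 = 324
m[17] = 2·max(15,243) = 2·243 = 486
One optimal split: 3 + 3 + 3 + 3 + 3 + 2; product 3·3·3·3·3·2 = 486.

486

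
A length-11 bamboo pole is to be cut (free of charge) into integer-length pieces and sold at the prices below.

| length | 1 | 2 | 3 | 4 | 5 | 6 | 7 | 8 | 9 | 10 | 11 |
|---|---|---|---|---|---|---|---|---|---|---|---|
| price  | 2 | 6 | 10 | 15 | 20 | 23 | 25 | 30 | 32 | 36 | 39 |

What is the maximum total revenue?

Let best[k] be the best obtainable value from length k. For each k, try every first piece i and keep the best of price[i] + best[k−i].
best[1] = 2
best[2] = max(2+2, 6+0) = 6
best[3] = max(2+6, 6+2, 10+0) = 10
best[4] = max(2+10, 6+6, 10+2, 15+0) = 15
best[5] = max(2+15, 6+10, 10+6, 15+2, 20+0) = 20
best[6] = max(2+20, 6+15, 10+10, 15+6, 20+2, 23+0) = 23
best[7] = max(2+23, 6+20, 10+15, …, 23+2, 25+0) = 26
best[8] = max(2+26, 6+23, 10+20, …, 25+2, 30+0) = 30
best[9] = max(2+30, 6+26, 10+23, …, 30+2, 32+0) = 35
best[10] = max(2+35, 6+30, 10+26, …, 32+2, 36+0) = 40
best[11] = max(2+40, 6+35, 10+30, …, 36+2, 39+0) = 43
One optimal cutting: 6 + 5 → $23 + $20 = $43.

43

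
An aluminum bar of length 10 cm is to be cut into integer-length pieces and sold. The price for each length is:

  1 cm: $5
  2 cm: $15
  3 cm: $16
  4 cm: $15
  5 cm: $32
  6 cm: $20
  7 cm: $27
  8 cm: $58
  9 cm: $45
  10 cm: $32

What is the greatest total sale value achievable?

75

Build best[k] bottom-up: best[k] = max over allowed piece i of (p[i] + best[k−i]).
best[1] = 5
best[2] = max(5+5, 15+0) = 15
best[3] = max(5+15, 15+5, 16+0) = 20
best[4] = max(5+20, 15+15, 16+5, 15+0) = 30
best[5] = max(5+30, 15+20, 16+15, 15+5, 32+0) = 35
best[6] = max(5+35, 15+30, 16+20, 15+15, 32+5, 20+0) = 45
best[7] = max(5+45, 15+35, 16+30, …, 20+5, 27+0) = 50
best[8] = max(5+50, 15+45, 16+35, …, 27+5, 58+0) = 60
best[9] = max(5+60, 15+50, 16+45, …, 58+5, 45+0) = 65
best[10] = max(5+65, 15+60, 16+50, …, 45+5, 32+0) = 75
One optimal cutting: 2 + 2 + 2 + 2 + 2 → $15 + $15 + $15 + $15 + $15 = $75.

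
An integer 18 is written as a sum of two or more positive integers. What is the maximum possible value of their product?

729

Let P[k] be the best product for length k (with at least one cut). For each first piece i, the rest contributes max(k−i, P[k−i]).
P[2] = 1*max(1,0) = 1*1 = 1
P[3] = 1*max(2,1) = 1*2 = 2
P[4] = 2*max(2,1) = 2*2 = 4
P[5] = 2*max(3,2) = 2*3 = 6
P[6] = 3*max(3,2) = 3*3 = 9
P[7] = 2*max(5,6) = 2*6 = 12
P[8] = 2*max(6,9) = 2*9 = 18
P[9] = 3*max(6,9) = 3*9 = 27
P[10] = 2*max(8,18) = 2*18 = 36
P[11] = 2*max(9,27) = 2*27 = 54
P[12] = 3*max(9,27) = 3*27 = 81
P[13] = 2*max(11,54) = 2*54 = 108
P[14] = 2*max(12,81) = 2*81 = 162
P[15] = 3*max(12,81) = 3*81 = 243
P[16] = 2*max(14,162) = 2*162 = 324
P[17] = 2*max(15,243) = 2*243 = 486
P[18] = 3*max(15,243) = 3*243 = 729
One optimal split: 3 + 3 + 3 + 3 + 3 + 3; product 3*3*3*3*3*3 = 729.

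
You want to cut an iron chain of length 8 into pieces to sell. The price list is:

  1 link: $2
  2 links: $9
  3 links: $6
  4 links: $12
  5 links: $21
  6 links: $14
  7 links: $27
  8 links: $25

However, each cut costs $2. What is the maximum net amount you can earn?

Build v[k] bottom-up: v[k] = max over allowed piece i of (p[i] + v[k−i]) − 2 per cut.
v[1] = 2
v[2] = 9
v[3] = 9  (first piece 1, then v[2]=9)
v[4] = 16  (first piece 2, then v[2]=9)
v[5] = 21
v[6] = 23  (first piece 2, then v[4]=16)
v[7] = 28  (first piece 2, then v[5]=21)
v[8] = 30  (first piece 2, then v[6]=23)
One optimal plan: pieces 2 + 2 + 2 + 2 (3 cuts) → $36 − $6 = $30.

30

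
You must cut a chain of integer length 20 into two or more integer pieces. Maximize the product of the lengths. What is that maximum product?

1458

Define f[k] = max over 1≤i<k of i · max(k−i, f[k−i]); the inner max lets the remainder stay uncut if that's better.
f[2] = 1*max(1,0) = 1*1 = 1
f[3] = max(1*2, 2*1) = 2
f[4] = max(1*3, 2*2, 3*1) = 4
f[5] = max(1*4, 2*3, 3*2, 4*1) = 6
f[6] = max(1*6, 2*4, 3*3, 4*2, 5*1) = 9
f[7] = max(1*9, 2*6, 3*4, 4*3, 5*2, 6*1) = 12
f[8] = max(1*12, 2*9, 3*6, …, 6*2, 7*1) = 18
f[9] = max(1*18, 2*12, 3*9, …, 7*2, 8*1) = 27
f[10] = max(1*27, 2*18, 3*12, …, 8*2, 9*1) = 36
f[11] = max(1*36, 2*27, 3*18, …, 9*2, 10*1) = 54
f[12] = max(1*54, 2*36, 3*27, …, 10*2, 11*1) = 81
f[13] = max(1*81, 2*54, 3*36, …, 11*2, 12*1) = 108
f[14] = max(1*108, 2*81, 3*54, …, 12*2, 13*1) = 162
f[15] = max(1*162, 2*108, 3*81, …, 13*2, 14*1) = 243
f[16] = max(1*243, 2*162, 3*108, …, 14*2, 15*1) = 324
f[17] = max(1*324, 2*243, 3*162, …, 15*2, 16*1) = 486
f[18] = max(1*486, 2*324, 3*243, …, 16*2, 17*1) = 729
f[19] = max(1*729, 2*486, 3*324, …, 17*2, 18*1) = 972
f[20] = max(1*972, 2*729, 3*486, …, 18*2, 19*1) = 1458
One optimal split: 3 + 3 + 3 + 3 + 3 + 3 + 2; product 3*3*3*3*3*3*2 = 1458.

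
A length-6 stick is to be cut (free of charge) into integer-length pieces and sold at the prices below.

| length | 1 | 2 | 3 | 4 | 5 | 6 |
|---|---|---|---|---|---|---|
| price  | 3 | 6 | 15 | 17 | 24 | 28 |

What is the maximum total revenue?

Consider every possible first cut. v[k] is the best of p[i]+v[k−i] over all sellable i≤k.
v[1] = 3
v[2] = 6  (first piece 1, then v[1]=3)
v[3] = 15
v[4] = 18  (first piece 1, then v[3]=15)
v[5] = 24
v[6] = 30  (first piece 3, then v[3]=15)
One optimal cutting: 3 + 3 → €15 + €15 = €30.

30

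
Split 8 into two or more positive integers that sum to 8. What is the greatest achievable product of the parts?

18

Let P[k] be the best product for length k (with at least one cut). For each first piece i, the rest contributes max(k−i, P[k−i]).
P[2] = 1·max(1,0) = 1·1 = 1
P[3] = max(1·2, 2·1) = 2
P[4] = max(1·3, 2·2, 3·1) = 4
P[5] = max(1·4, 2·3, 3·2, 4·1) = 6
P[6] = max(1·6, 2·4, 3·3, 4·2, 5·1) = 9
P[7] = max(1·9, 2·6, 3·4, 4·3, 5·2, 6·1) = 12
P[8] = max(1·12, 2·9, 3·6, …, 6·2, 7·1) = 18
One optimal split: 3 + 3 + 2; product 3·3·2 = 18.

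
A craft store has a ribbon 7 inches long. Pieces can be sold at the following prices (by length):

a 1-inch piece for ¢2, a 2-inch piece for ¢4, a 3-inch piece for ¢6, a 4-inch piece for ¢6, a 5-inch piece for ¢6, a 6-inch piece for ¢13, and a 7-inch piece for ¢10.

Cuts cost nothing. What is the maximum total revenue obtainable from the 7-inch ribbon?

15

Let best[k] be the best obtainable value from length k. For each k, try every first piece i and keep the best of price[i] + best[k−i].
best[1] = 2
best[2] = max(2+2, 4+0) = 4
best[3] = max(2+4, 4+2, 6+0) = 6
best[4] = max(2+6, 4+4, 6+2, 6+0) = 8
best[5] = max(2+8, 4+6, 6+4, 6+2, 6+0) = 10
best[6] = max(2+10, 4+8, 6+6, 6+4, 6+2, 13+0) = 13
best[7] = max(2+13, 4+10, 6+8, …, 13+2, 10+0) = 15
One optimal cutting: 6 + 1 → ¢13 + ¢2 = ¢15.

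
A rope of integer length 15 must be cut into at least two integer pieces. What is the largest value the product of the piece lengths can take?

Fill f[k] for k=2..15: at each k try every first piece i and multiply by the better of (k−i) uncut or f[k−i].
f[2] = 1·max(1,0) = 1·1 = 1
f[3] = 1·max(2,1) = 1·2 = 2
f[4] = 2·max(2,1) = 2·2 = 4
f[5] = 2·max(3,2) = 2·3 = 6
f[6] = 3·max(3,2) = 3·3 = 9
f[7] = 2·max(5,6) = 2·6 = 12
f[8] = 2·max(6,9) = 2·9 = 18
f[9] = 3·max(6,9) = 3·9 = 27
f[10] = 2·max(8,18) = 2·18 = 36
f[11] = 2·max(9,27) = 2·27 = 54
f[12] = 3·max(9,27) = 3·27 = 81
f[13] = 2·max(11,54) = 2·54 = 108
f[14] = 2·max(12,81) = 2·81 = 162
f[15] = 3·max(12,81) = 3·81 = 243
One optimal split: 3 + 3 + 3 + 3 + 3; product 3·3·3·3·3 = 243.

243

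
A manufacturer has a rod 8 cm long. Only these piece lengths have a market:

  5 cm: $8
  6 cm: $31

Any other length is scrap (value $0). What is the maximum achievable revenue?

31

Let f[k] be the best obtainable value from length k. For each k, try every first piece i and keep the best of price[i] + f[k−i].
f[1] = 0
f[2] = 0
f[3] = 0
f[4] = 0
f[5] = 8
f[6] = 31
f[7] = 31
f[8] = 31
One optimal cutting: pieces 6 with 2 cm of scrap → $31.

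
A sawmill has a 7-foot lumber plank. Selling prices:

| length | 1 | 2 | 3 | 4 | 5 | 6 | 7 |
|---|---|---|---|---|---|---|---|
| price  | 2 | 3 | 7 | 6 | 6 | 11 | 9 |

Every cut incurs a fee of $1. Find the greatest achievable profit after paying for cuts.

Build v[k] bottom-up: v[k] = max over allowed piece i of (p[i] + v[k−i]) − 1 per cut.
v[1] = 2
v[2] = max(2+2-1, 3+0) = 3
v[3] = max(2+3-1, 3+2-1, 7+0) = 7
v[4] = max(2+7-1, 3+3-1, 7+2-1, 6+0) = 8
v[5] = max(2+8-1, 3+7-1, 7+3-1, 6+2-1, 6+0) = 9
v[6] = max(2+9-1, 3+8-1, 7+7-1, 6+3-1, 6+2-1, 11+0) = 13
v[7] = max(2+13-1, 3+9-1, 7+8-1, …, 11+2-1, 9+0) = 14
One optimal plan: pieces 3 + 3 + 1 (2 cuts) → $16 − $2 = $14.

14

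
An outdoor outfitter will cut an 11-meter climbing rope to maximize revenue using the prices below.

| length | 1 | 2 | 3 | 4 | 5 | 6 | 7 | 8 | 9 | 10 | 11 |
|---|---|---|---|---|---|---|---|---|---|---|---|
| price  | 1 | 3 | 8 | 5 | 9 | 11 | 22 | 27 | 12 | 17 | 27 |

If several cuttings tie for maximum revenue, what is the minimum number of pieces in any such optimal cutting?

2

Build r[k] bottom-up: r[k] = max over allowed piece i of (p[i] + r[k−i]).
r[1] = 1
r[2] = 3
r[3] = 8
r[4] = 9  (first piece 1, then r[3]=8)
r[5] = 11  (first piece 2, then r[3]=8)
r[6] = 16  (first piece 3, then r[3]=8)
r[7] = 22
r[8] = 27
r[9] = 28  (first piece 1, then r[8]=27)
r[10] = 30  (first piece 2, then r[8]=27)
r[11] = 35  (first piece 3, then r[8]=27)
Maximum revenue is €35.
Now minimize piece count subject to staying optimal: for each k, pieces[k] = 1 + min over i with p[i]+r[k−i]=r[k] of pieces[k−i].
pieces[8] = 1
pieces[9] = 2
pieces[10] = 2
pieces[11] = 2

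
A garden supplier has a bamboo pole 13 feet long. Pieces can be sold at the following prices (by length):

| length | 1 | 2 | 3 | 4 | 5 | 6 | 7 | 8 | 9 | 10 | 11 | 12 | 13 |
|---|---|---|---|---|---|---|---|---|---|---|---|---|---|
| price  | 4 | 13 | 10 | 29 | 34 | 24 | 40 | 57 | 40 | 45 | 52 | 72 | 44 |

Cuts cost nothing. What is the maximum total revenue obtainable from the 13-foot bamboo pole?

92

Let R[k] be the best obtainable value from length k. For each k, try every first piece i and keep the best of price[i] + R[k−i].
R[1] = 4
R[2] = 13
R[3] = 17  (first piece 1, then R[2]=13)
R[4] = 29
R[5] = 34
R[6] = 42  (first piece 2, then R[4]=29)
R[7] = 47  (first piece 2, then R[5]=34)
R[8] = 58  (first piece 4, then R[4]=29)
R[9] = 63  (first piece 4, then R[5]=34)
R[10] = 71  (first piece 2, then R[8]=58)
R[11] = 76  (first piece 2, then R[9]=63)
R[12] = 87  (first piece 4, then R[8]=58)
R[13] = 92  (first piece 4, then R[9]=63)
One optimal cutting: 5 + 4 + 4 → $34 + $29 + $29 = $92.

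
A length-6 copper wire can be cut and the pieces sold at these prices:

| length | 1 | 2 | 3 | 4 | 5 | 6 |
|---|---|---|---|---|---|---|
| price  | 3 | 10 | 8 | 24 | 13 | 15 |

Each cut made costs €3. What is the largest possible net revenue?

31

Let r[k] be the best obtainable value from length k. For each k, try every first piece i and keep the best of price[i] + r[k−i] minus the 3 cut fee when i<k.
r[1] = 3
r[2] = max(3+3-3, 10+0) = 10
r[3] = max(3+10-3, 10+3-3, 8+0) = 10
r[4] = max(3+10-3, 10+10-3, 8+3-3, 24+0) = 24
r[5] = max(3+24-3, 10+10-3, 8+10-3, 24+3-3, 13+0) = 24
r[6] = max(3+24-3, 10+24-3, 8+10-3, 24+10-3, 13+3-3, 15+0) = 31
One optimal plan: pieces 4 + 2 (1 cut) → €34 − €3 = €31.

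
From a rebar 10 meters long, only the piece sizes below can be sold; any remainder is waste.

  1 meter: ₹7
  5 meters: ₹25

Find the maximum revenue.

70

Consider every possible first cut. best[k] is the best of p[i]+best[k−i] over all sellable i≤k.
best[1] = 7
best[2] = 14  (first piece 1, then best[1]=7)
best[3] = 21  (first piece 1, then best[2]=14)
best[4] = 28  (first piece 1, then best[3]=21)
best[5] = max(7+28, 25+0) = 35
best[6] = max(7+35, 25+7) = 42
best[7] = max(7+42, 25+14) = 49
best[8] = max(7+49, 25+21) = 56
best[9] = max(7+56, 25+28) = 63
best[10] = max(7+63, 25+35) = 70
One optimal cutting: 1 + 1 + 1 + 1 + 1 + 1 + 1 + 1 + 1 + 1 → ₹70.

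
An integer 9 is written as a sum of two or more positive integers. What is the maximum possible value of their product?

Define g[k] = max over 1≤i<k of i · max(k−i, g[k−i]); the inner max lets the remainder stay uncut if that's better.
g[2] = 1·max(1,0) = 1·1 = 1
g[3] = 1·max(2,1) = 1·2 = 2
g[4] = 2·max(2,1) = 2·2 = 4
g[5] = 2·max(3,2) = 2·3 = 6
g[6] = 3·max(3,2) = 3·3 = 9
g[7] = 2·max(5,6) = 2·6 = 12
g[8] = 2·max(6,9) = 2·9 = 18
g[9] = 3·max(6,9) = 3·9 = 27
One optimal split: 3 + 3 + 3; product 3·3·3 = 27.

27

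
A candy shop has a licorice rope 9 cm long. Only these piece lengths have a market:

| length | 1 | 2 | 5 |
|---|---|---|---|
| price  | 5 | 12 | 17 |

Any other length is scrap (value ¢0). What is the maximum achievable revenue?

53

Consider every possible first cut. best[k] is the best of p[i]+best[k−i] over all sellable i≤k.
best[1] = 5
best[2] = max(5+5, 12+0) = 12
best[3] = max(5+12, 12+5) = 17
best[4] = max(5+17, 12+12) = 24
best[5] = max(5+24, 12+17, 17+0) = 29
best[6] = max(5+29, 12+24, 17+5) = 36
best[7] = max(5+36, 12+29, 17+12) = 41
best[8] = max(5+41, 12+36, 17+17) = 48
best[9] = max(5+48, 12+41, 17+24) = 53
One optimal cutting: 2 + 2 + 2 + 2 + 1 → ¢53.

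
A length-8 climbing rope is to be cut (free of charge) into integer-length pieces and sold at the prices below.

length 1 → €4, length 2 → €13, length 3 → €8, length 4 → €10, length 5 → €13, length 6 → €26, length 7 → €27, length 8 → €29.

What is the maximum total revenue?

Let best[k] be the best obtainable value from length k. For each k, try every first piece i and keep the best of price[i] + best[k−i].
best[1] = 4
best[2] = 13
best[3] = 17  (first piece 1, then best[2]=13)
best[4] = 26  (first piece 2, then best[2]=13)
best[5] = 30  (first piece 1, then best[4]=26)
best[6] = 39  (first piece 2, then best[4]=26)
best[7] = 43  (first piece 1, then best[6]=39)
best[8] = 52  (first piece 2, then best[6]=39)
One optimal cutting: 2 + 2 + 2 + 2 → €13 + €13 + €13 + €13 = €52.

52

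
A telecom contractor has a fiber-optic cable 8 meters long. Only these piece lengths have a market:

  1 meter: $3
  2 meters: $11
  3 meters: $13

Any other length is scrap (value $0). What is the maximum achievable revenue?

44

Consider every possible first cut. best[k] is the best of p[i]+best[k−i] over all sellable i≤k.
best[1] = 3
best[2] = 11
best[3] = 14  (first piece 1, then best[2]=11)
best[4] = 22  (first piece 2, then best[2]=11)
best[5] = 25  (first piece 1, then best[4]=22)
best[6] = 33  (first piece 2, then best[4]=22)
best[7] = 36  (first piece 1, then best[6]=33)
best[8] = 44  (first piece 2, then best[6]=33)
One optimal cutting: 2 + 2 + 2 + 2 → $44.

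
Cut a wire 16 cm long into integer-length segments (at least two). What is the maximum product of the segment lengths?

324

Let prod[k] be the best product for length k (with at least one cut). For each first piece i, the rest contributes max(k−i, prod[k−i]).
prod[2] = 1·max(1,0) = 1·1 = 1
prod[3] = 1·max(2,1) = 1·2 = 2
prod[4] = 2·max(2,1) = 2·2 = 4
prod[5] = 2·max(3,2) = 2·3 = 6
prod[6] = 3·max(3,2) = 3·3 = 9
prod[7] = 2·max(5,6) = 2·6 = 12
prod[8] = 2·max(6,9) = 2·9 = 18
prod[9] = 3·max(6,9) = 3·9 = 27
prod[10] = 2·max(8,18) = 2·18 = 36
prod[11] = 2·max(9,27) = 2·27 = 54
prod[12] = 3·max(9,27) = 3·27 = 81
prod[13] = 2·max(11,54) = 2·54 = 108
prod[14] = 2·max(12,81) = 2·81 = 162
prod[15] = 3·max(12,81) = 3·81 = 243
prod[16] = 2·max(14,162) = 2·162 = 324
One optimal split: 3 + 3 + 3 + 3 + 2 + 2; product 3·3·3·3·2·2 = 324.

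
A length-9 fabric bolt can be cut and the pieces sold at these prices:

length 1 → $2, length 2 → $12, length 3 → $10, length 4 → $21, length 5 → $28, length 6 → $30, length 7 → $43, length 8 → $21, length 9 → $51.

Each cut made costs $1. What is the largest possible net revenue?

Build r[k] bottom-up: r[k] = max over allowed piece i of (p[i] + r[k−i]) − 1 per cut.
r[1] = 2
r[2] = max(2+2-1, 12+0) = 12
r[3] = max(2+12-1, 12+2-1, 10+0) = 13
r[4] = max(2+13-1, 12+12-1, 10+2-1, 21+0) = 23
r[5] = max(2+23-1, 12+13-1, 10+12-1, 21+2-1, 28+0) = 28
r[6] = max(2+28-1, 12+23-1, 10+13-1, 21+12-1, 28+2-1, 30+0) = 34
r[7] = max(2+34-1, 12+28-1, 10+23-1, …, 30+2-1, 43+0) = 43
r[8] = max(2+43-1, 12+34-1, 10+28-1, …, 43+2-1, 21+0) = 45
r[9] = max(2+45-1, 12+43-1, 10+34-1, …, 21+2-1, 51+0) = 54
One optimal plan: pieces 7 + 2 (1 cut) → $55 − $1 = $54.

54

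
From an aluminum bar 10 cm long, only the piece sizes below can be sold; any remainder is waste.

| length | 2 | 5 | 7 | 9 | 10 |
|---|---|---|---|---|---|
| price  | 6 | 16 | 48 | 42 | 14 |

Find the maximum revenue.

Let r[k] be the best obtainable value from length k. For each k, try every first piece i and keep the best of price[i] + r[k−i].
r[1] = 0
r[2] = 6
r[3] = 6
r[4] = 12  (first piece 2, then r[2]=6)
r[5] = max(6+6, 16+0) = 16
r[6] = max(6+12, 16+0) = 18
r[7] = max(6+16, 16+6, 48+0) = 48
r[8] = max(6+18, 16+6, 48+0) = 48
r[9] = max(6+48, 16+12, 48+6, 42+0) = 54
r[10] = max(6+48, 16+16, 48+6, 42+0, 14+0) = 54
One optimal cutting: pieces 7 + 2 with 1 cm of scrap → $54.

54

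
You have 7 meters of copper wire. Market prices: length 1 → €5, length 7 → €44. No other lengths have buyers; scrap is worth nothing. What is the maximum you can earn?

Let best[k] be the best obtainable value from length k. For each k, try every first piece i and keep the best of price[i] + best[k−i].
best[1] = 5
best[2] = 10  (first piece 1, then best[1]=5)
best[3] = 15  (first piece 1, then best[2]=10)
best[4] = 20  (first piece 1, then best[3]=15)
best[5] = 25  (first piece 1, then best[4]=20)
best[6] = 30  (first piece 1, then best[5]=25)
best[7] = 44
One optimal cutting: 7 → €44.

44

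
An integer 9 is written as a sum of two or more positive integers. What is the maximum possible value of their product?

Let P[k] be the best product for length k (with at least one cut). For each first piece i, the rest contributes max(k−i, P[k−i]).
P[2] = 1*max(1,0) = 1*1 = 1
P[3] = max(1*2, 2*1) = 2
P[4] = max(1*3, 2*2, 3*1) = 4
P[5] = max(1*4, 2*3, 3*2, 4*1) = 6
P[6] = max(1*6, 2*4, 3*3, 4*2, 5*1) = 9
P[7] = max(1*9, 2*6, 3*4, 4*3, 5*2, 6*1) = 12
P[8] = max(1*12, 2*9, 3*6, …, 6*2, 7*1) = 18
P[9] = max(1*18, 2*12, 3*9, …, 7*2, 8*1) = 27
One optimal split: 3 + 3 + 3; product 3*3*3 = 27.

27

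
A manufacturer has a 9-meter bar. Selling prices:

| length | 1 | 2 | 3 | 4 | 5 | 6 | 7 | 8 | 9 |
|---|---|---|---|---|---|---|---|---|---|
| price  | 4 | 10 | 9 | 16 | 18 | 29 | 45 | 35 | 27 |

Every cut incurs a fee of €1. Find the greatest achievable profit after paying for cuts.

54

Consider every possible first cut. v[k] is the best of p[i]+v[k−i] over all sellable i≤k, charging 1 whenever i<k.
v[1] = 4
v[2] = max(4+4-1, 10+0) = 10
v[3] = max(4+10-1, 10+4-1, 9+0) = 13
v[4] = max(4+13-1, 10+10-1, 9+4-1, 16+0) = 19
v[5] = max(4+19-1, 10+13-1, 9+10-1, 16+4-1, 18+0) = 22
v[6] = max(4+22-1, 10+19-1, 9+13-1, 16+10-1, 18+4-1, 29+0) = 29
v[7] = max(4+29-1, 10+22-1, 9+19-1, …, 29+4-1, 45+0) = 45
v[8] = max(4+45-1, 10+29-1, 9+22-1, …, 45+4-1, 35+0) = 48
v[9] = max(4+48-1, 10+45-1, 9+29-1, …, 35+4-1, 27+0) = 54
One optimal plan: pieces 7 + 2 (1 cut) → €55 − €1 = €54.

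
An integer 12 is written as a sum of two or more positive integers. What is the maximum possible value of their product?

81

Let f[k] be the best product for length k (with at least one cut). For each first piece i, the rest contributes max(k−i, f[k−i]).
f[2] = 1×max(1,0) = 1×1 = 1
f[3] = 1×max(2,1) = 1×2 = 2
f[4] = 2×max(2,1) = 2×2 = 4
f[5] = 2×max(3,2) = 2×3 = 6
f[6] = 3×max(3,2) = 3×3 = 9
f[7] = 2×max(5,6) = 2×6 = 12
f[8] = 2×max(6,9) = 2×9 = 18
f[9] = 3×max(6,9) = 3×9 = 27
f[10] = 2×max(8,18) = 2×18 = 36
f[11] = 2×max(9,27) = 2×27 = 54
f[12] = 3×max(9,27) = 3×27 = 81
One optimal split: 3 + 3 + 3 + 3; product 3×3×3×3 = 81.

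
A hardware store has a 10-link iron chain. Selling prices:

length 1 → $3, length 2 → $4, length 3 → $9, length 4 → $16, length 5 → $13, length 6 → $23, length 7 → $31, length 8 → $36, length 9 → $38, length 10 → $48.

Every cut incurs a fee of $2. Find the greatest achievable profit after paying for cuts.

Build r[k] bottom-up: r[k] = max over allowed piece i of (p[i] + r[k−i]) − 2 per cut.
r[1] = 3
r[2] = max(3+3-2, 4+0) = 4
r[3] = max(3+4-2, 4+3-2, 9+0) = 9
r[4] = max(3+9-2, 4+4-2, 9+3-2, 16+0) = 16
r[5] = max(3+16-2, 4+9-2, 9+4-2, 16+3-2, 13+0) = 17
r[6] = max(3+17-2, 4+16-2, 9+9-2, 16+4-2, 13+3-2, 23+0) = 23
r[7] = max(3+23-2, 4+17-2, 9+16-2, …, 23+3-2, 31+0) = 31
r[8] = max(3+31-2, 4+23-2, 9+17-2, …, 31+3-2, 36+0) = 36
r[9] = max(3+36-2, 4+31-2, 9+23-2, …, 36+3-2, 38+0) = 38
r[10] = max(3+38-2, 4+36-2, 9+31-2, …, 38+3-2, 48+0) = 48
Best is to make no cuts and sell whole for $48.

48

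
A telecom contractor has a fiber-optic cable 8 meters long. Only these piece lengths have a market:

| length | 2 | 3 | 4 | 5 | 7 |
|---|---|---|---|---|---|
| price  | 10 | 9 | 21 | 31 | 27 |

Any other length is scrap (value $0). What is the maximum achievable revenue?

Consider every possible first cut. best[k] is the best of p[i]+best[k−i] over all sellable i≤k.
best[1] = 0
best[2] = 10
best[3] = 10
best[4] = 21
best[5] = 31
best[6] = 31
best[7] = 41  (first piece 2, then best[5]=31)
best[8] = 42  (first piece 4, then best[4]=21)
One optimal cutting: 4 + 4 → $42.

42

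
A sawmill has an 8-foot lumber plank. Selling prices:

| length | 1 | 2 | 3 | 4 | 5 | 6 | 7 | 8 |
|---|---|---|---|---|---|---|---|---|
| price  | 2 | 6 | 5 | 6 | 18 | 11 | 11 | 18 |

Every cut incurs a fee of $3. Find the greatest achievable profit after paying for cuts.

20

Build r[k] bottom-up: r[k] = max over allowed piece i of (p[i] + r[k−i]) − 3 per cut.
r[1] = 2
r[2] = max(2+2-3, 6+0) = 6
r[3] = max(2+6-3, 6+2-3, 5+0) = 5
r[4] = max(2+5-3, 6+6-3, 5+2-3, 6+0) = 9
r[5] = max(2+9-3, 6+5-3, 5+6-3, 6+2-3, 18+0) = 18
r[6] = max(2+18-3, 6+9-3, 5+5-3, 6+6-3, 18+2-3, 11+0) = 17
r[7] = max(2+17-3, 6+18-3, 5+9-3, …, 11+2-3, 11+0) = 21
r[8] = max(2+21-3, 6+17-3, 5+18-3, …, 11+2-3, 18+0) = 20
One optimal plan: pieces 5 + 2 + 1 (2 cuts) → $26 − $6 = $20.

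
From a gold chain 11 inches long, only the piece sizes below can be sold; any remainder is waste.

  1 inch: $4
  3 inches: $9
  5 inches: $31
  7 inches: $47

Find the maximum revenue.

Let f[k] be the best obtainable value from length k. For each k, try every first piece i and keep the best of price[i] + f[k−i].
f[1] = 4
f[2] = 8  (first piece 1, then f[1]=4)
f[3] = 12  (first piece 1, then f[2]=8)
f[4] = 16  (first piece 1, then f[3]=12)
f[5] = 31
f[6] = 35  (first piece 1, then f[5]=31)
f[7] = 47
f[8] = 51  (first piece 1, then f[7]=47)
f[9] = 55  (first piece 1, then f[8]=51)
f[10] = 62  (first piece 5, then f[5]=31)
f[11] = 66  (first piece 1, then f[10]=62)
One optimal cutting: 5 + 5 + 1 → $66.

66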